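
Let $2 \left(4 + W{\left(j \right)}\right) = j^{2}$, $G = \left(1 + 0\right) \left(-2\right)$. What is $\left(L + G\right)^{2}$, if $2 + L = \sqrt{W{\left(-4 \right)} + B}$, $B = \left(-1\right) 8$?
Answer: $12 - 16 i \approx 12.0 - 16.0 i$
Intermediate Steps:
$B = -8$
$G = -2$ ($G = 1 \left(-2\right) = -2$)
$W{\left(j \right)} = -4 + \frac{j^{2}}{2}$
$L = -2 + 2 i$ ($L = -2 + \sqrt{\left(-4 + \frac{\left(-4\right)^{2}}{2}\right) - 8} = -2 + \sqrt{\left(-4 + \frac{1}{2} \cdot 16\right) - 8} = -2 + \sqrt{\left(-4 + 8\right) - 8} = -2 + \sqrt{4 - 8} = -2 + \sqrt{-4} = -2 + 2 i \approx -2.0 + 2.0 i$)
$\left(L + G\right)^{2} = \left(\left(-2 + 2 i\right) - 2\right)^{2} = \left(-4 + 2 i\right)^{2}$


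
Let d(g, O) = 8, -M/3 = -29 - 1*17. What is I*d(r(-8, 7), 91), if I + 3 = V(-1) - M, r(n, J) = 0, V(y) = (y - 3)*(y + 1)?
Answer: -1128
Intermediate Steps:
V(y) = (1 + y)*(-3 + y) (V(y) = (-3 + y)*(1 + y) = (1 + y)*(-3 + y))
M = 138 (M = -3*(-29 - 1*17) = -3*(-29 - 17) = -3*(-46) = 138)
I = -141 (I = -3 + ((-3 + (-1)² - 2*(-1)) - 1*138) = -3 + ((-3 + 1 + 2) - 138) = -3 + (0 - 138) = -3 - 138 = -141)
I*d(r(-8, 7), 91) = -141*8 = -1128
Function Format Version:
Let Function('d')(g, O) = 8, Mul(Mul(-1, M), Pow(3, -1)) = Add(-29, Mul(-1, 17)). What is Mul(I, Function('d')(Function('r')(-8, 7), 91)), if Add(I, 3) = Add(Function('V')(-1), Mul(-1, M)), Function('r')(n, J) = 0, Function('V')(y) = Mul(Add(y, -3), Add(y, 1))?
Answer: -1128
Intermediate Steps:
Function('V')(y) = Mul(Add(1, y), Add(-3, y)) (Function('V')(y) = Mul(Add(-3, y), Add(1, y)) = Mul(Add(1, y), Add(-3, y)))
M = 138 (M = Mul(-3, Add(-29, Mul(-1, 17))) = Mul(-3, Add(-29, -17)) = Mul(-3, -46) = 138)
I = -141 (I = Add(-3, Add(Add(-3, Pow(-1, 2), Mul(-2, -1)), Mul(-1, 138))) = Add(-3, Add(Add(-3, 1, 2), -138)) = Add(-3, Add(0, -138)) = Add(-3, -138) = -141)
Mul(I, Function('d')(Function('r')(-8, 7), 91)) = Mul(-141, 8) = -1128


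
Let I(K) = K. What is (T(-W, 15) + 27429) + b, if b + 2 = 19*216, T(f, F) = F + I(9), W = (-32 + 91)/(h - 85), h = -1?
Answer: 31555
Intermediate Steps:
W = -59/86 (W = (-32 + 91)/(-1 - 85) = 59/(-86) = 59*(-1/86) = -59/86 ≈ -0.68605)
T(f, F) = 9 + F (T(f, F) = F + 9 = 9 + F)
b = 4102 (b = -2 + 19*216 = -2 + 4104 = 4102)
(T(-W, 15) + 27429) + b = ((9 + 15) + 27429) + 4102 = (24 + 27429) + 4102 = 27453 + 4102 = 31555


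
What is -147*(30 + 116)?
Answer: -21462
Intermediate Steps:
-147*(30 + 116) = -147*146 = -21462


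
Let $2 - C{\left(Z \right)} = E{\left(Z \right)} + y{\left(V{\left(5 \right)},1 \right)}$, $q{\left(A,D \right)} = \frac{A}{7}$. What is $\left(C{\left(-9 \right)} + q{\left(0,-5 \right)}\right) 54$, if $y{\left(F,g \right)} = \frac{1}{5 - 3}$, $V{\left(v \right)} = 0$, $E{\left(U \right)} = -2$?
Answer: $189$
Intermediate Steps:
$y{\left(F,g \right)} = \frac{1}{2}$
$q{\left(A,D \right)} = \frac{A}{7}$ ($q{\left(A,D \right)} = A \frac{1}{7} = \frac{A}{7}$)
$C{\left(Z \right)} = \frac{7}{2}$ ($C{\left(Z \right)} = 2 - \left(-2 + \frac{1}{2}\right) = 2 - - \frac{3}{2} = 2 + \frac{3}{2} = \frac{7}{2}$)
$\left(C{\left(-9 \right)} + q{\left(0,-5 \right)}\right) 54 = \left(\frac{7}{2} + \frac{1}{7} \cdot 0\right) 54 = \left(\frac{7}{2} + 0\right) 54 = \frac{7}{2} \cdot 54 = 189$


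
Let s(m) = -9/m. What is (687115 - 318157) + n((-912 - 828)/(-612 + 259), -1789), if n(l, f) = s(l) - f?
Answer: 215032201/580 ≈ 3.7075e+5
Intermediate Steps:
n(l, f) = -f - 9/l (n(l, f) = -9/l - f = -f - 9/l)
(687115 - 318157) + n((-912 - 828)/(-612 + 259), -1789) = (687115 - 318157) + (-1*(-1789) - 9*(-612 + 259)/(-912 - 828)) = 368958 + (1789 - 9/((-1740/(-353)))) = 368958 + (1789 - 9/((-1740*(-1/353)))) = 368958 + (1789 - 9/1740/353) = 368958 + (1789 - 9*353/1740) = 368958 + (1789 - 1059/580) = 368958 + 1036561/580 = 215032201/580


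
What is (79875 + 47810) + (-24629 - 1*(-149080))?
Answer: 252136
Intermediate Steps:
(79875 + 47810) + (-24629 - 1*(-149080)) = 127685 + (-24629 + 149080) = 127685 + 124451 = 252136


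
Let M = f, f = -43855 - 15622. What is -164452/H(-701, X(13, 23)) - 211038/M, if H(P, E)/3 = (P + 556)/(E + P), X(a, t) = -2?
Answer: -6876029656082/25872495 ≈ -2.6577e+5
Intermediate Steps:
f = -59477
M = -59477
H(P, E) = 3*(556 + P)/(E + P) (H(P, E) = 3*((P + 556)/(E + P)) = 3*((556 + P)/(E + P)) = 3*(556 + P)/(E + P))
-164452/H(-701, X(13, 23)) - 211038/M = -164452*(-2 - 701)/(3*(556 - 701)) - 211038/(-59477) = -164452/(3*(-145)/(-703)) - 211038*(-1/59477) = -164452/(3*(-1/703)*(-145)) + 211038/59477 = -164452/435/703 + 211038/59477 = -164452*703/435 + 211038/59477 = -115609756/435 + 211038/59477 = -6876029656082/25872495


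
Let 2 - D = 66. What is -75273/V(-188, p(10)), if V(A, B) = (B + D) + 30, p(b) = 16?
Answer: 25091/6 ≈ 4181.8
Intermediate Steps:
D = -64 (D = 2 - 1*66 = 2 - 66 = -64)
V(A, B) = -34 + B (V(A, B) = (B - 64) + 30 = (-64 + B) + 30 = -34 + B)
-75273/V(-188, p(10)) = -75273/(-34 + 16) = -75273/(-18) = -75273*(-1/18) = 25091/6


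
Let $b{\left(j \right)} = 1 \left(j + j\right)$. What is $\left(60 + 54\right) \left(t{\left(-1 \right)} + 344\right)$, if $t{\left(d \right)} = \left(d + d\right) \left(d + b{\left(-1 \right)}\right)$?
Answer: $39900$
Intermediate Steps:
$b{\left(j \right)} = 2 j$ ($b{\left(j \right)} = 1 \cdot 2 j = 2 j$)
$t{\left(d \right)} = 2 d \left(-2 + d\right)$ ($t{\left(d \right)} = \left(d + d\right) \left(d + 2 \left(-1\right)\right) = 2 d \left(d - 2\right) = 2 d \left(-2 + d\right)$)
$\left(60 + 54\right) \left(t{\left(-1 \right)} + 344\right) = \left(60 + 54\right) \left(2 \left(-1\right) \left(-2 - 1\right) + 344\right) = 114 \left(2 \left(-1\right) \left(-3\right) + 344\right) = 114 \left(6 + 344\right) = 114 \cdot 350 = 39900$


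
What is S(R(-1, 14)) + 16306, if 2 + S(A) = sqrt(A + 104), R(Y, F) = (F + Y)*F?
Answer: 16304 + sqrt(286) ≈ 16321.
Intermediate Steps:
R(Y, F) = F*(F + Y)
S(A) = -2 + sqrt(104 + A) (S(A) = -2 + sqrt(A + 104) = -2 + sqrt(104 + A))
S(R(-1, 14)) + 16306 = (-2 + sqrt(104 + 14*(14 - 1))) + 16306 = (-2 + sqrt(104 + 14*13)) + 16306 = (-2 + sqrt(104 + 182)) + 16306 = (-2 + sqrt(286)) + 16306 = 16304 + sqrt(286)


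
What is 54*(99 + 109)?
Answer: 11232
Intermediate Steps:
54*(99 + 109) = 54*208 = 11232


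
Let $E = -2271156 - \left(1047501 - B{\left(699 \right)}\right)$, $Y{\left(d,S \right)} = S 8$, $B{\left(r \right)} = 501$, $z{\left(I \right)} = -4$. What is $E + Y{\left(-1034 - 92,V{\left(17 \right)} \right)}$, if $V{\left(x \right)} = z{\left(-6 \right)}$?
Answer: $-3318188$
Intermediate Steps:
$V{\left(x \right)} = -4$
$Y{\left(d,S \right)} = 8 S$
$E = -3318156$ ($E = -2271156 - \left(1047501 - 501\right) = -2271156 - 1047000 = -3318156$)
$E + Y{\left(-1034 - 92,V{\left(17 \right)} \right)} = -3318156 + 8 \left(-4\right) = -3318156 - 32 = -3318188$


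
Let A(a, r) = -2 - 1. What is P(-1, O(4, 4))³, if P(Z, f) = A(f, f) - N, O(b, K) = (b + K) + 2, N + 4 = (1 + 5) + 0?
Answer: -125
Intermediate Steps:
A(a, r) = -3
N = 2 (N = -4 + ((1 + 5) + 0) = -4 + (6 + 0) = -4 + 6 = 2)
O(b, K) = 2 + K + b (O(b, K) = (K + b) + 2 = 2 + K + b)
P(Z, f) = -5 (P(Z, f) = -3 - 1*2 = -3 - 2 = -5)
P(-1, O(4, 4))³ = (-5)³ = -125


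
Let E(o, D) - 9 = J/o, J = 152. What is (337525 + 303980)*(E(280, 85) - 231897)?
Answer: -1041298742361/7 ≈ -1.4876e+11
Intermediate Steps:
E(o, D) = 9 + 152/o
(337525 + 303980)*(E(280, 85) - 231897) = (337525 + 303980)*((9 + 152/280) - 231897) = 641505*((9 + 152*(1/280)) - 231897) = 641505*((9 + 19/35) - 231897) = 641505*(334/35 - 231897) = 641505*(-8116061/35) = -1041298742361/7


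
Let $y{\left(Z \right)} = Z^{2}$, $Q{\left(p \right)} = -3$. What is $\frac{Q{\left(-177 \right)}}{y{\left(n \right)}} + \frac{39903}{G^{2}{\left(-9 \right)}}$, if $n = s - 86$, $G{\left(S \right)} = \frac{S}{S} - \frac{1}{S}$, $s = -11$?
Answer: $\frac{30411233187}{940900} \approx 32321.0$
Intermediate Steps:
$G{\left(S \right)} = 1 - \frac{1}{S}$
$n = -97$ ($n = -11 - 86 = -97$)
$\frac{Q{\left(-177 \right)}}{y{\left(n \right)}} + \frac{39903}{G^{2}{\left(-9 \right)}} = - \frac{3}{\left(-97\right)^{2}} + \frac{39903}{\left(\frac{-1 - 9}{-9}\right)^{2}} = - \frac{3}{9409} + \frac{39903}{\left(\left(- \frac{1}{9}\right) \left(-10\right)\right)^{2}} = \left(-3\right) \frac{1}{9409} + \frac{39903}{\left(\frac{10}{9}\right)^{2}} = - \frac{3}{9409} + \frac{39903}{\frac{100}{81}} = - \frac{3}{9409} + 39903 \cdot \frac{81}{100} = - \frac{3}{9409} + \frac{3232143}{100} = \frac{30411233187}{940900}$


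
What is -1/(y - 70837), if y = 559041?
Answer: -1/488204 ≈ -2.0483e-6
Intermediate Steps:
-1/(y - 70837) = -1/(559041 - 70837) = -1/488204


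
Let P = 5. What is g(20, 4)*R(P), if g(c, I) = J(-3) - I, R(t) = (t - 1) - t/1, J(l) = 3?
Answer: 1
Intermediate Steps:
R(t) = -1 (R(t) = (-1 + t) - t = -1)
g(c, I) = 3 - I
g(20, 4)*R(P) = (3 - 1*4)*(-1) = (3 - 4)*(-1) = -1*(-1) = 1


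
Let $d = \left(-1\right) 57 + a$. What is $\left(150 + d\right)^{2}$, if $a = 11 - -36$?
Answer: $19600$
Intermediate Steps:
$a = 47$ ($a = 11 + 36 = 47$)
$d = -10$ ($d = \left(-1\right) 57 + 47 = -57 + 47 = -10$)
$\left(150 + d\right)^{2} = \left(150 - 10\right)^{2} = 140^{2} = 19600$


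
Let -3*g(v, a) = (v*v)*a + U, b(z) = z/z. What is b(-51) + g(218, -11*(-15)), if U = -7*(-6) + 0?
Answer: -2613833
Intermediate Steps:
b(z) = 1
U = 42 (U = 42 + 0 = 42)
g(v, a) = -14 - a*v²/3 (g(v, a) = -((v*v)*a + 42)/3 = -(v²*a + 42)/3 = -(a*v² + 42)/3 = -(42 + a*v²)/3 = -14 - a*v²/3)
b(-51) + g(218, -11*(-15)) = 1 + (-14 - ⅓*(-11*(-15))*218²) = 1 + (-14 - ⅓*165*47524) = 1 + (-14 - 2613820) = 1 - 2613834 = -2613833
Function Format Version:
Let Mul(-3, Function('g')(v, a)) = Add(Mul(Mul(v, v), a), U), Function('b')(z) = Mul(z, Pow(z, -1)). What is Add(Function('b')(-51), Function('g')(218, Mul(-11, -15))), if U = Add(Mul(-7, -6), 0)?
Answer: -2613833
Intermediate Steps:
Function('b')(z) = 1
U = 42 (U = Add(42, 0) = 42)
Function('g')(v, a) = Add(-14, Mul(Rational(-1, 3), a, Pow(v, 2))) (Function('g')(v, a) = Mul(Rational(-1, 3), Add(Mul(Mul(v, v), a), 42)) = Mul(Rational(-1, 3), Add(Mul(Pow(v, 2), a), 42)) = Mul(Rational(-1, 3), Add(Mul(a, Pow(v, 2)), 42)) = Mul(Rational(-1, 3), Add(42, Mul(a, Pow(v, 2)))) = Add(-14, Mul(Rational(-1, 3), a, Pow(v, 2))))
Add(Function('b')(-51), Function('g')(218, Mul(-11, -15))) = Add(1, Add(-14, Mul(Rational(-1, 3), Mul(-11, -15), Pow(218, 2)))) = Add(1, Add(-14, Mul(Rational(-1, 3), 165, 47524))) = Add(1, Add(-14, -2613820)) = Add(1, -2613834) = -2613833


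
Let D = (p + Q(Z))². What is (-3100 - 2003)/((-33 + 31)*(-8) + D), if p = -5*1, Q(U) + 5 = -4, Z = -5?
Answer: -5103/212 ≈ -24.071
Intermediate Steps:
Q(U) = -9 (Q(U) = -5 - 4 = -9)
p = -5
D = 196 (D = (-5 - 9)² = (-14)² = 196)
(-3100 - 2003)/((-33 + 31)*(-8) + D) = (-3100 - 2003)/((-33 + 31)*(-8) + 196) = -5103/(-2*(-8) + 196) = -5103/(16 + 196) = -5103/212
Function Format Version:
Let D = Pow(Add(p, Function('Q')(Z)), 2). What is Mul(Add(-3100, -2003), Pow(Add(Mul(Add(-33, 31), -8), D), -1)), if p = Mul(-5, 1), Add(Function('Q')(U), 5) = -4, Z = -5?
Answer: Rational(-5103, 212) ≈ -24.071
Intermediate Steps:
Function('Q')(U) = -9 (Function('Q')(U) = Add(-5, -4) = -9)
p = -5
D = 196 (D = Pow(Add(-5, -9), 2) = Pow(-14, 2) = 196)
Mul(Add(-3100, -2003), Pow(Add(Mul(Add(-33, 31), -8), D), -1)) = Mul(Add(-3100, -2003), Pow(Add(Mul(Add(-33, 31), -8), 196), -1)) = Mul(-5103, Pow(Add(Mul(-2, -8), 196), -1)) = Mul(-5103, Pow(Add(16, 196), -1)) = Mul(-5103, Pow(212, -1)) = Mul(-5103, Rational(1, 212)) = Rational(-5103, 212)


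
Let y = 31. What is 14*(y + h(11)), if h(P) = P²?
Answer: 2128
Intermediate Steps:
14*(y + h(11)) = 14*(31 + 11²) = 14*(31 + 121) = 14*152 = 2128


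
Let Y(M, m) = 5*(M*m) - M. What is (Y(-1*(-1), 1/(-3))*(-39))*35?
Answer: 3640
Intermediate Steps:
Y(M, m) = -M + 5*M*m (Y(M, m) = 5*M*m - M = -M + 5*M*m)
(Y(-1*(-1), 1/(-3))*(-39))*35 = (((-1*(-1))*(-1 + 5/(-3)))*(-39))*35 = ((1*(-1 + 5*(-⅓)))*(-39))*35 = ((1*(-1 - 5/3))*(-39))*35 = ((1*(-8/3))*(-39))*35 = -8/3*(-39)*35 = 104*35 = 3640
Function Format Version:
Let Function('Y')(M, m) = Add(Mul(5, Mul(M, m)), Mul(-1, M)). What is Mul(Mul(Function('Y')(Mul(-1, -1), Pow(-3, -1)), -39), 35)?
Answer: 3640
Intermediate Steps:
Function('Y')(M, m) = Add(Mul(-1, M), Mul(5, M, m)) (Function('Y')(M, m) = Add(Mul(5, M, m), Mul(-1, M)) = Add(Mul(-1, M), Mul(5, M, m)))
Mul(Mul(Function('Y')(Mul(-1, -1), Pow(-3, -1)), -39), 35) = Mul(Mul(Mul(Mul(-1, -1), Add(-1, Mul(5, Pow(-3, -1)))), -39), 35) = Mul(Mul(Mul(1, Add(-1, Mul(5, Rational(-1, 3)))), -39), 35) = Mul(Mul(Mul(1, Add(-1, Rational(-5, 3))), -39), 35) = Mul(Mul(Mul(1, Rational(-8, 3)), -39), 35) = Mul(Mul(Rational(-8, 3), -39), 35) = Mul(104, 35) = 3640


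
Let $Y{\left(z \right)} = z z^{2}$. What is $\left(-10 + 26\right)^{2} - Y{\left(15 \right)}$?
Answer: $-3119$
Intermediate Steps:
$Y{\left(z \right)} = z^{3}$
$\left(-10 + 26\right)^{2} - Y{\left(15 \right)} = \left(-10 + 26\right)^{2} - 15^{3} = 16^{2} - 3375 = 256 - 3375 = -3119$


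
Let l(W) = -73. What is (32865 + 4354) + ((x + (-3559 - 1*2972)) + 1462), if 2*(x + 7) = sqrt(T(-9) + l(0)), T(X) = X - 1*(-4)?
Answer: 32143 + I*sqrt(78)/2 ≈ 32143.0 + 4.4159*I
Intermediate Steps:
T(X) = 4 + X (T(X) = X + 4 = 4 + X)
x = -7 + I*sqrt(78)/2 (x = -7 + sqrt((4 - 9) - 73)/2 = -7 + sqrt(-5 - 73)/2 = -7 + sqrt(-78)/2 = -7 + (I*sqrt(78))/2 = -7 + I*sqrt(78)/2 ≈ -7.0 + 4.4159*I)
(32865 + 4354) + ((x + (-3559 - 1*2972)) + 1462) = (32865 + 4354) + (((-7 + I*sqrt(78)/2) + (-3559 - 1*2972)) + 1462) = 37219 + (((-7 + I*sqrt(78)/2) + (-3559 - 2972)) + 1462) = 37219 + (((-7 + I*sqrt(78)/2) - 6531) + 1462) = 37219 + ((-6538 + I*sqrt(78)/2) + 1462) = 37219 + (-5076 + I*sqrt(78)/2) = 32143 + I*sqrt(78)/2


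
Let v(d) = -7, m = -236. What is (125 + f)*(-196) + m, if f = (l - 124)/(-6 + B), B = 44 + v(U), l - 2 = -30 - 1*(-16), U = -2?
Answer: -740160/31 ≈ -23876.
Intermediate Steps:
l = -12 (l = 2 + (-30 - 1*(-16)) = 2 + (-30 + 16) = 2 - 14 = -12)
B = 37 (B = 44 - 7 = 37)
f = -136/31 (f = (-12 - 124)/(-6 + 37) = -136/31 ≈ -4.3871)
(125 + f)*(-196) + m = (125 - 136/31)*(-196) - 236 = (3739/31)*(-196) - 236 = -732844/31 - 236 = -740160/31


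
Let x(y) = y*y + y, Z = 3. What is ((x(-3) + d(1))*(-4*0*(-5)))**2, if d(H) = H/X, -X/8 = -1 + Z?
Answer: 0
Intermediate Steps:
x(y) = y + y**2 (x(y) = y**2 + y = y + y**2)
X = -16 (X = -8*(-1 + 3) = -8*2 = -16)
d(H) = -H/16 (d(H) = H/(-16) = H*(-1/16) = -H/16)
((x(-3) + d(1))*(-4*0*(-5)))**2 = ((-3*(1 - 3) - 1/16*1)*(-4*0*(-5)))**2 = ((-3*(-2) - 1/16)*(0*(-5)))**2 = ((6 - 1/16)*0)**2 = ((95/16)*0)**2 = 0**2 = 0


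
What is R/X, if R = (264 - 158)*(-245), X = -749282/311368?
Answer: 4043113480/374641 ≈ 10792.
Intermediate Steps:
X = -374641/155684 (X = -749282*1/311368 = -374641/155684 ≈ -2.4064)
R = -25970 (R = 106*(-245) = -25970)
R/X = -25970/(-374641/155684) = -25970*(-155684/374641) = 4043113480/374641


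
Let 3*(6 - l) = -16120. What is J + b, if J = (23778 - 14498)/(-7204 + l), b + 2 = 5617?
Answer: 15354335/2737 ≈ 5609.9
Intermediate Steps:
l = 16138/3 (l = 6 - ⅓*(-16120) = 6 + 16120/3 = 16138/3 ≈ 5379.3)
b = 5615 (b = -2 + 5617 = 5615)
J = -13920/2737 (J = (23778 - 14498)/(-7204 + 16138/3) = 9280/(-5474/3) = 9280*(-3/5474) = -13920/2737 ≈ -5.0859)
J + b = -13920/2737 + 5615 = 15354335/2737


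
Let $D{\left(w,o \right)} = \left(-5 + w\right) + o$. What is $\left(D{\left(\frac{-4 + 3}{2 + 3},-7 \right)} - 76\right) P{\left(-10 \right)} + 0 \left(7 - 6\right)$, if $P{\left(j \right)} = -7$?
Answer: $\frac{3087}{5} \approx 617.4$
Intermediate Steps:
$D{\left(w,o \right)} = -5 + o + w$
$\left(D{\left(\frac{-4 + 3}{2 + 3},-7 \right)} - 76\right) P{\left(-10 \right)} + 0 \left(7 - 6\right) = \left(\left(-5 - 7 + \frac{-4 + 3}{2 + 3}\right) - 76\right) \left(-7\right) + 0 \left(7 - 6\right) = \left(\left(-5 - 7 - \frac{1}{5}\right) - 76\right) \left(-7\right) + 0 \cdot 1 = \left(\left(-5 - 7 - \frac{1}{5}\right) - 76\right) \left(-7\right) + 0 = \left(- \frac{61}{5} - 76\right) \left(-7\right) + 0 = \left(- \frac{441}{5}\right) \left(-7\right) + 0 = \frac{3087}{5} + 0 = \frac{3087}{5}$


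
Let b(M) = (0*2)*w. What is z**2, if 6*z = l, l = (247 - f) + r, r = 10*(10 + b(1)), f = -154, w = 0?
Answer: 27889/4 ≈ 6972.3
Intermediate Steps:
b(M) = 0 (b(M) = (0*2)*0 = 0*0 = 0)
r = 100 (r = 10*(10 + 0) = 10*10 = 100)
l = 501 (l = (247 - 1*(-154)) + 100 = (247 + 154) + 100 = 401 + 100 = 501)
z = 167/2 (z = (1/6)*501 = 167/2 ≈ 83.500)
z**2 = (167/2)**2 = 27889/4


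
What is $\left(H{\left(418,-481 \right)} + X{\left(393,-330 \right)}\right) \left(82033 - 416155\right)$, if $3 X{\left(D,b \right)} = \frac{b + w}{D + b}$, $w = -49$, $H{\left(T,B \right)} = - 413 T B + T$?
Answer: $- \frac{1747910564654446}{63} \approx -2.7745 \cdot 10^{13}$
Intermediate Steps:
$H{\left(T,B \right)} = T - 413 B T$ ($H{\left(T,B \right)} = - 413 B T + T = T - 413 B T$)
$X{\left(D,b \right)} = \frac{-49 + b}{3 \left(D + b\right)}$ ($X{\left(D,b \right)} = \frac{\left(b - 49\right) \frac{1}{D + b}}{3} = \frac{\left(-49 + b\right) \frac{1}{D + b}}{3} = \frac{\frac{1}{D + b} \left(-49 + b\right)}{3} = \frac{-49 + b}{3 \left(D + b\right)}$)
$\left(H{\left(418,-481 \right)} + X{\left(393,-330 \right)}\right) \left(82033 - 416155\right) = \left(418 \left(1 - -198653\right) + \frac{-49 - 330}{3 \left(393 - 330\right)}\right) \left(82033 - 416155\right) = \left(418 \left(1 + 198653\right) + \frac{1}{3} \cdot \frac{1}{63} \left(-379\right)\right) \left(-334122\right) = \left(418 \cdot 198654 + \frac{1}{3} \cdot \frac{1}{63} \left(-379\right)\right) \left(-334122\right) = \left(83037372 - \frac{379}{189}\right) \left(-334122\right) = \frac{15694062929}{189} \left(-334122\right) = - \frac{1747910564654446}{63}$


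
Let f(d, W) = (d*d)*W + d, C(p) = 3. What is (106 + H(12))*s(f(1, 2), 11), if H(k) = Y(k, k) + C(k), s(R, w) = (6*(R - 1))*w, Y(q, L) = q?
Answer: 15972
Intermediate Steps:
f(d, W) = d + W*d**2 (f(d, W) = d**2*W + d = W*d**2 + d = d + W*d**2)
s(R, w) = w*(-6 + 6*R) (s(R, w) = (6*(-1 + R))*w = (-6 + 6*R)*w = w*(-6 + 6*R))
H(k) = 3 + k (H(k) = k + 3 = 3 + k)
(106 + H(12))*s(f(1, 2), 11) = (106 + (3 + 12))*(6*11*(-1 + 1*(1 + 2*1))) = (106 + 15)*(6*11*(-1 + 1*(1 + 2))) = 121*(6*11*(-1 + 1*3)) = 121*(6*11*(-1 + 3)) = 121*(6*11*2) = 121*132 = 15972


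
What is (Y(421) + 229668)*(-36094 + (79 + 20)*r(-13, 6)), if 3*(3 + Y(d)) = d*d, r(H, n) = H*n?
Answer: -37954996576/3 ≈ -1.2652e+10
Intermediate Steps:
Y(d) = -3 + d²/3 (Y(d) = -3 + (d*d)/3 = -3 + d²/3)
(Y(421) + 229668)*(-36094 + (79 + 20)*r(-13, 6)) = ((-3 + (⅓)*421²) + 229668)*(-36094 + (79 + 20)*(-13*6)) = ((-3 + (⅓)*177241) + 229668)*(-36094 + 99*(-78)) = ((-3 + 177241/3) + 229668)*(-36094 - 7722) = (177232/3 + 229668)*(-43816) = (866236/3)*(-43816) = -37954996576/3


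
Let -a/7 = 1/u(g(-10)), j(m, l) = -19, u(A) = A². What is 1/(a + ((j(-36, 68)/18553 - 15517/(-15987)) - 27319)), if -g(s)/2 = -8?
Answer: -75931343616/2074296831207293 ≈ -3.6606e-5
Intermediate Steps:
g(s) = 16 (g(s) = -2*(-8) = 16)
a = -7/256 (a = -7/(16²) = -7/256 ≈ -0.027344)
1/(a + ((j(-36, 68)/18553 - 15517/(-15987)) - 27319)) = 1/(-7/256 + ((-19/18553 - 15517/(-15987)) - 27319)) = 1/(-7/256 + ((-19*1/18553 - 15517*(-1/15987)) - 27319)) = 1/(-7/256 + ((-19/18553 + 15517/15987) - 27319)) = 1/(-7/256 + (287583148/296606811 - 27319)) = 1/(-7/256 - 8102713886561/296606811) = 1/(-2074296831207293/75931343616) = -75931343616/2074296831207293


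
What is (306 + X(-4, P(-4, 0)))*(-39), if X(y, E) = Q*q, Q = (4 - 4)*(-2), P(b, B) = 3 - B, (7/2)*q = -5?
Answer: -11934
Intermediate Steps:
q = -10/7 (q = (2/7)*(-5) = -10/7 ≈ -1.4286)
Q = 0 (Q = 0*(-2) = 0)
X(y, E) = 0 (X(y, E) = 0*(-10/7) = 0)
(306 + X(-4, P(-4, 0)))*(-39) = (306 + 0)*(-39) = 306*(-39) = -11934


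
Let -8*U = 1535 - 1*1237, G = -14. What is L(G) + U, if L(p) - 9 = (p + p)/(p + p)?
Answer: -109/4 ≈ -27.250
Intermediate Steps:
L(p) = 10 (L(p) = 9 + (p + p)/(p + p) = 9 + (2*p)/((2*p)) = 9 + (2*p)*(1/(2*p)) = 9 + 1 = 10)
U = -149/4 (U = -(1535 - 1*1237)/8 = -(1535 - 1237)/8 = -⅛*298 = -149/4 ≈ -37.250)
L(G) + U = 10 - 149/4 = -109/4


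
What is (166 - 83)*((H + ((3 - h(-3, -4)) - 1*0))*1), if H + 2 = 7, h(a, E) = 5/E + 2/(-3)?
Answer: 9877/12 ≈ 823.08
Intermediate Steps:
h(a, E) = -⅔ + 5/E (h(a, E) = 5/E + 2*(-⅓) = 5/E - ⅔ = -⅔ + 5/E)
H = 5 (H = -2 + 7 = 5)
(166 - 83)*((H + ((3 - h(-3, -4)) - 1*0))*1) = (166 - 83)*((5 + ((3 - (-⅔ + 5/(-4))) - 1*0))*1) = 83*((5 + ((3 - (-⅔ + 5*(-¼))) + 0))*1) = 83*((5 + ((3 - (-⅔ - 5/4)) + 0))*1) = 83*((5 + ((3 - 1*(-23/12)) + 0))*1) = 83*((5 + ((3 + 23/12) + 0))*1) = 83*((5 + (59/12 + 0))*1) = 83*((5 + 59/12)*1) = 83*((119/12)*1) = 83*(119/12) = 9877/12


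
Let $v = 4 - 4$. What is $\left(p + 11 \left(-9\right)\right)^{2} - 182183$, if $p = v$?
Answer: $-172382$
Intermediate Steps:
$v = 0$
$p = 0$
$\left(p + 11 \left(-9\right)\right)^{2} - 182183 = \left(0 + 11 \left(-9\right)\right)^{2} - 182183 = \left(0 - 99\right)^{2} - 182183 = \left(-99\right)^{2} - 182183 = 9801 - 182183 = -172382$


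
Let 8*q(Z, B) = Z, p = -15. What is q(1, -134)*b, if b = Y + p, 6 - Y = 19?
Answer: -7/2 ≈ -3.5000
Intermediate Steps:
Y = -13 (Y = 6 - 1*19 = 6 - 19 = -13)
q(Z, B) = Z/8
b = -28 (b = -13 - 15 = -28)
q(1, -134)*b = ((⅛)*1)*(-28) = (⅛)*(-28) = -7/2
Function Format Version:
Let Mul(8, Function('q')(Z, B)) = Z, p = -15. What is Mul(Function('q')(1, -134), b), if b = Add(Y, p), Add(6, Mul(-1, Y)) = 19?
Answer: Rational(-7, 2) ≈ -3.5000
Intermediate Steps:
Y = -13 (Y = Add(6, Mul(-1, 19)) = Add(6, -19) = -13)
Function('q')(Z, B) = Mul(Rational(1, 8), Z)
b = -28 (b = Add(-13, -15) = -28)
Mul(Function('q')(1, -134), b) = Mul(Mul(Rational(1, 8), 1), -28) = Mul(Rational(1, 8), -28) = Rational(-7, 2)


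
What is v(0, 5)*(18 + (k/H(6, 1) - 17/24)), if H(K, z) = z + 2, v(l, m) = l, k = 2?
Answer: 0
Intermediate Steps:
H(K, z) = 2 + z
v(0, 5)*(18 + (k/H(6, 1) - 17/24)) = 0*(18 + (2/(2 + 1) - 17/24)) = 0*(18 + (2/3 - 17*1/24)) = 0*(18 + (2*(1/3) - 17/24)) = 0*(18 + (2/3 - 17/24)) = 0*(18 - 1/24) = 0*(431/24) = 0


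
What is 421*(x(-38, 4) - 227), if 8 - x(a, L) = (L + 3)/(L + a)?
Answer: -3131819/34 ≈ -92112.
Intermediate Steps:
x(a, L) = 8 - (3 + L)/(L + a) (x(a, L) = 8 - (L + 3)/(L + a) = 8 - (3 + L)/(L + a))
421*(x(-38, 4) - 227) = 421*((-3 + 7*4 + 8*(-38))/(4 - 38) - 227) = 421*((-3 + 28 - 304)/(-34) - 227) = 421*(-1/34*(-279) - 227) = 421*(279/34 - 227) = 421*(-7439/34) = -3131819/34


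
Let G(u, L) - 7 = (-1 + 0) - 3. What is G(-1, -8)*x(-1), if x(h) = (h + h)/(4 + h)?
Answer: -2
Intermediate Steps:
G(u, L) = 3 (G(u, L) = 7 + ((-1 + 0) - 3) = 7 + (-1 - 3) = 7 - 4 = 3)
x(h) = 2*h/(4 + h) (x(h) = (2*h)/(4 + h) = 2*h/(4 + h))
G(-1, -8)*x(-1) = 3*(2*(-1)/(4 - 1)) = 3*(2*(-1)/3) = 3*(2*(-1)*(⅓)) = 3*(-⅔) = -2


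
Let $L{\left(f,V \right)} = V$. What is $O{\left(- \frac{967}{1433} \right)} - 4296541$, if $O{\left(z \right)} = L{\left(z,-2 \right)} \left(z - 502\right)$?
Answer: $- \frac{6155502587}{1433} \approx -4.2955 \cdot 10^{6}$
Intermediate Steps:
$O{\left(z \right)} = 1004 - 2 z$ ($O{\left(z \right)} = - 2 \left(z - 502\right) = - 2 \left(-502 + z\right) = 1004 - 2 z$)
$O{\left(- \frac{967}{1433} \right)} - 4296541 = \left(1004 - 2 \left(- \frac{967}{1433}\right)\right) - 4296541 = \left(1004 - 2 \left(\left(-967\right) \frac{1}{1433}\right)\right) - 4296541 = \left(1004 - - \frac{1934}{1433}\right) - 4296541 = \left(1004 + \frac{1934}{1433}\right) - 4296541 = \frac{1440666}{1433} - 4296541 = - \frac{6155502587}{1433}$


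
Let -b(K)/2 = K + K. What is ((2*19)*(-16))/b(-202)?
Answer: -76/101 ≈ -0.75247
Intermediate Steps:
b(K) = -4*K (b(K) = -2*(K + K) = -4*K)
((2*19)*(-16))/b(-202) = ((2*19)*(-16))/((-4*(-202))) = (38*(-16))/808 = -608*1/808 = -76/101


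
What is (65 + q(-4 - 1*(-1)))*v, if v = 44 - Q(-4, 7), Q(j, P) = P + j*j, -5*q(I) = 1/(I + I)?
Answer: 13657/10 ≈ 1365.7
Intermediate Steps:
q(I) = -1/(10*I) (q(I) = -1/(5*(I + I)) = -1/(2*I)/5 = -1/(10*I))
Q(j, P) = P + j²
v = 21 (v = 44 - (7 + (-4)²) = 44 - (7 + 16) = 44 - 1*23 = 44 - 23 = 21)
(65 + q(-4 - 1*(-1)))*v = (65 - 1/(10*(-4 - 1*(-1))))*21 = (65 - 1/(10*(-4 + 1)))*21 = (65 - ⅒/(-3))*21 = (65 - ⅒*(-⅓))*21 = (65 + 1/30)*21 = (1951/30)*21 = 13657/10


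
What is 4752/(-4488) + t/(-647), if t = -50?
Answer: -10796/10999 ≈ -0.98154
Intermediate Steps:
4752/(-4488) + t/(-647) = 4752/(-4488) - 50/(-647) = 4752*(-1/4488) - 50*(-1/647) = -18/17 + 50/647 = -10796/10999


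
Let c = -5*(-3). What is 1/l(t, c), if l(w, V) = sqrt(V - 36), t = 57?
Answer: -I*sqrt(21)/21 ≈ -0.21822*I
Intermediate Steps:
c = 15
l(w, V) = sqrt(-36 + V)
1/l(t, c) = 1/(sqrt(-36 + 15)) = 1/(sqrt(-21)) = 1/(I*sqrt(21)) = -I*sqrt(21)/21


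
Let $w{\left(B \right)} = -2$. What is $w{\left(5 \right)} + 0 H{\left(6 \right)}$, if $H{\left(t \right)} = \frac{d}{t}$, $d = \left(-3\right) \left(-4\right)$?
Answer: $-2$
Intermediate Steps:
$d = 12$
$H{\left(t \right)} = \frac{12}{t}$
$w{\left(5 \right)} + 0 H{\left(6 \right)} = -2 + 0 \cdot \frac{12}{6} = -2 + 0 \cdot 12 \cdot \frac{1}{6} = -2 + 0 \cdot 2 = -2 + 0 = -2$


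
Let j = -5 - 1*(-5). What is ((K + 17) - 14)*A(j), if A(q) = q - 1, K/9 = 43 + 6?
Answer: -444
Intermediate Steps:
K = 441 (K = 9*(43 + 6) = 9*49 = 441)
j = 0 (j = -5 + 5 = 0)
A(q) = -1 + q
((K + 17) - 14)*A(j) = ((441 + 17) - 14)*(-1 + 0) = (458 - 14)*(-1) = 444*(-1) = -444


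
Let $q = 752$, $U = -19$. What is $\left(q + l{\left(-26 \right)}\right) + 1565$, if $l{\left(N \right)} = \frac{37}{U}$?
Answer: $\frac{43986}{19} \approx 2315.1$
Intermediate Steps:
$l{\left(N \right)} = - \frac{37}{19}$ ($l{\left(N \right)} = \frac{37}{-19} = 37 \left(- \frac{1}{19}\right) = - \frac{37}{19}$)
$\left(q + l{\left(-26 \right)}\right) + 1565 = \left(752 - \frac{37}{19}\right) + 1565 = \frac{14251}{19} + 1565 = \frac{43986}{19}$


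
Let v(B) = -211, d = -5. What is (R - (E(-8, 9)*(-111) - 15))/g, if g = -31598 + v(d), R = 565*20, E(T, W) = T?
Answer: -10427/31809 ≈ -0.32780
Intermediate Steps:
R = 11300
g = -31809 (g = -31598 - 211 = -31809)
(R - (E(-8, 9)*(-111) - 15))/g = (11300 - (-8*(-111) - 15))/(-31809) = (11300 - (888 - 15))*(-1/31809) = (11300 - 1*873)*(-1/31809) = (11300 - 873)*(-1/31809) = 10427*(-1/31809) = -10427/31809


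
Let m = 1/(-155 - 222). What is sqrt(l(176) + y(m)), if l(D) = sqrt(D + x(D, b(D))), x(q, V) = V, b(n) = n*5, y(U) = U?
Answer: sqrt(-377 + 568516*sqrt(66))/377 ≈ 5.7003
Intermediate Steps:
m = -1/377 (m = 1/(-377) = -1/377 ≈ -0.0026525)
b(n) = 5*n
l(D) = sqrt(6)*sqrt(D) (l(D) = sqrt(D + 5*D) = sqrt(6*D) = sqrt(6)*sqrt(D))
sqrt(l(176) + y(m)) = sqrt(sqrt(6)*sqrt(176) - 1/377) = sqrt(sqrt(6)*(4*sqrt(11)) - 1/377) = sqrt(4*sqrt(66) - 1/377) = sqrt(-1/377 + 4*sqrt(66))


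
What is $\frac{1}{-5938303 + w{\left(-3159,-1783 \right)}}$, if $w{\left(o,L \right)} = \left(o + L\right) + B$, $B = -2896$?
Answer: $- \frac{1}{5946141} \approx -1.6818 \cdot 10^{-7}$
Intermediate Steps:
$w{\left(o,L \right)} = -2896 + L + o$ ($w{\left(o,L \right)} = \left(o + L\right) - 2896 = \left(L + o\right) - 2896 = -2896 + L + o$)
$\frac{1}{-5938303 + w{\left(-3159,-1783 \right)}} = \frac{1}{-5938303 - 7838} = \frac{1}{-5946141} = - \frac{1}{5946141}$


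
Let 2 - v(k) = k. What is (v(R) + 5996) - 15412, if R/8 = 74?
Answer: -10006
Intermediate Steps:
R = 592 (R = 8*74 = 592)
v(k) = 2 - k
(v(R) + 5996) - 15412 = ((2 - 1*592) + 5996) - 15412 = ((2 - 592) + 5996) - 15412 = (-590 + 5996) - 15412 = 5406 - 15412 = -10006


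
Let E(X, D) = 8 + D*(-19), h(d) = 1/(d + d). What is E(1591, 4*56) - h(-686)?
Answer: -5828255/1372 ≈ -4248.0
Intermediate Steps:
h(d) = 1/(2*d)
E(X, D) = 8 - 19*D
E(1591, 4*56) - h(-686) = (8 - 76*56) - 1/(2*(-686)) = (8 - 19*224) - (-1)/(2*686) = (8 - 4256) - 1*(-1/1372) = -4248 + 1/1372 = -5828255/1372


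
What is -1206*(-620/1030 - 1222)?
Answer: 151869168/103 ≈ 1.4745e+6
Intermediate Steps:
-1206*(-620/1030 - 1222) = -1206*(-620*1/1030 - 1222) = -1206*(-62/103 - 1222) = -1206*(-125928/103) = 151869168/103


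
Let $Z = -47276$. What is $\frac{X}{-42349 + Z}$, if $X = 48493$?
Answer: $- \frac{48493}{89625} \approx -0.54107$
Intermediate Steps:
$\frac{X}{-42349 + Z} = \frac{48493}{-42349 - 47276} = \frac{48493}{-89625} = 48493 \left(- \frac{1}{89625}\right) = - \frac{48493}{89625}$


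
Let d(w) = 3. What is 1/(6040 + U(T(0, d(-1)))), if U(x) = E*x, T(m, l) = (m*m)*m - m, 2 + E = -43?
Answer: 1/6040 ≈ 0.00016556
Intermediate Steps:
E = -45 (E = -2 - 43 = -45)
T(m, l) = m³ - m (T(m, l) = m²*m - m = m³ - m)
U(x) = -45*x
1/(6040 + U(T(0, d(-1)))) = 1/(6040 - 45*(0³ - 1*0)) = 1/(6040 - 45*(0 + 0)) = 1/(6040 - 45*0) = 1/(6040 + 0) = 1/6040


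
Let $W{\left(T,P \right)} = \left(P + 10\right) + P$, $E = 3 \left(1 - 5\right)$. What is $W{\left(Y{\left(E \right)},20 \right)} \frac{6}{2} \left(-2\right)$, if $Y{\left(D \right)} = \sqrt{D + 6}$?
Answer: $-300$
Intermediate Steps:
$E = -12$ ($E = 3 \left(-4\right) = -12$)
$Y{\left(D \right)} = \sqrt{6 + D}$
$W{\left(T,P \right)} = 10 + 2 P$ ($W{\left(T,P \right)} = \left(10 + P\right) + P = 10 + 2 P$)
$W{\left(Y{\left(E \right)},20 \right)} \frac{6}{2} \left(-2\right) = \left(10 + 2 \cdot 20\right) \frac{6}{2} \left(-2\right) = \left(10 + 40\right) 6 \cdot \frac{1}{2} \left(-2\right) = 50 \cdot 3 \left(-2\right) = 50 \left(-6\right) = -300$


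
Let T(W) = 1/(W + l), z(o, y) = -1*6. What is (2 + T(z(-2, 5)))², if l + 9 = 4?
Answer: 441/121 ≈ 3.6446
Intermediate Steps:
z(o, y) = -6
l = -5 (l = -9 + 4 = -5)
T(W) = 1/(-5 + W) (T(W) = 1/(W - 5) = 1/(-5 + W))
(2 + T(z(-2, 5)))² = (2 + 1/(-5 - 6))² = (2 + 1/(-11))² = (2 - 1/11)² = (21/11)² = 441/121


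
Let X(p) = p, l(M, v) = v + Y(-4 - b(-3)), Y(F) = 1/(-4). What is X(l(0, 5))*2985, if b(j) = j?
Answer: 56715/4 ≈ 14179.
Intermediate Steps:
Y(F) = -1/4
l(M, v) = -1/4 + v (l(M, v) = v - 1/4 = -1/4 + v)
X(l(0, 5))*2985 = (-1/4 + 5)*2985 = (19/4)*2985 = 56715/4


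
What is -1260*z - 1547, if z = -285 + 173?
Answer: 139573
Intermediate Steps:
z = -112
-1260*z - 1547 = -1260*(-112) - 1547 = 141120 - 1547 = 139573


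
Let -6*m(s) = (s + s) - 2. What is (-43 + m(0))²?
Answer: 16384/9 ≈ 1820.4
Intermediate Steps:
m(s) = ⅓ - s/3 (m(s) = -((s + s) - 2)/6 = -(2*s - 2)/6 = -(-2 + 2*s)/6 = ⅓ - s/3)
(-43 + m(0))² = (-43 + (⅓ - ⅓*0))² = (-43 + (⅓ + 0))² = (-43 + ⅓)² = (-128/3)² = 16384/9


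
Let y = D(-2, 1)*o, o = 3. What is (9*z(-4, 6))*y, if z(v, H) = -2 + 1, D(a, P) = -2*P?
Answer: 54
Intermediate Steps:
z(v, H) = -1
y = -6 (y = -2*1*3 = -2*3 = -6)
(9*z(-4, 6))*y = (9*(-1))*(-6) = -9*(-6) = 54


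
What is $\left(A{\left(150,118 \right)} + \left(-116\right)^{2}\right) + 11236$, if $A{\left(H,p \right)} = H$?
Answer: $24842$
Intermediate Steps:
$\left(A{\left(150,118 \right)} + \left(-116\right)^{2}\right) + 11236 = \left(150 + \left(-116\right)^{2}\right) + 11236 = \left(150 + 13456\right) + 11236 = 13606 + 11236 = 24842$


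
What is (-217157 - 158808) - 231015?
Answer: -606980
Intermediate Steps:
(-217157 - 158808) - 231015 = -375965 - 231015 = -606980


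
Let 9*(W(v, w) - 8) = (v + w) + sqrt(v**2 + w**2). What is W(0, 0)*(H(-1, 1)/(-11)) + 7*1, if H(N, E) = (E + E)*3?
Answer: 29/11 ≈ 2.6364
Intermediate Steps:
W(v, w) = 8 + v/9 + w/9 + sqrt(v**2 + w**2)/9 (W(v, w) = 8 + ((v + w) + sqrt(v**2 + w**2))/9 = 8 + (v + w + sqrt(v**2 + w**2))/9 = 8 + (v/9 + w/9 + sqrt(v**2 + w**2)/9) = 8 + v/9 + w/9 + sqrt(v**2 + w**2)/9)
H(N, E) = 6*E (H(N, E) = (2*E)*3 = 6*E)
W(0, 0)*(H(-1, 1)/(-11)) + 7*1 = (8 + (1/9)*0 + (1/9)*0 + sqrt(0**2 + 0**2)/9)*((6*1)/(-11)) + 7*1 = (8 + 0 + 0 + sqrt(0 + 0)/9)*(6*(-1/11)) + 7 = (8 + 0 + 0 + sqrt(0)/9)*(-6/11) + 7 = (8 + 0 + 0 + (1/9)*0)*(-6/11) + 7 = (8 + 0 + 0 + 0)*(-6/11) + 7 = 8*(-6/11) + 7 = -48/11 + 7 = 29/11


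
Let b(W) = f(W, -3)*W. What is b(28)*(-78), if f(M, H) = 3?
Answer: -6552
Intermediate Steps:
b(W) = 3*W
b(28)*(-78) = (3*28)*(-78) = 84*(-78) = -6552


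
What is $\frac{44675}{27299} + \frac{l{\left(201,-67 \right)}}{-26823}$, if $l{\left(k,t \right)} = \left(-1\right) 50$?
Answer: $\frac{1199682475}{732241077} \approx 1.6384$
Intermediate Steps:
$l{\left(k,t \right)} = -50$
$\frac{44675}{27299} + \frac{l{\left(201,-67 \right)}}{-26823} = \frac{44675}{27299} - \frac{50}{-26823} = 44675 \cdot \frac{1}{27299} - - \frac{50}{26823} = \frac{44675}{27299} + \frac{50}{26823} = \frac{1199682475}{732241077}$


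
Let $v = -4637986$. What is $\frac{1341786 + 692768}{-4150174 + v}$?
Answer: $- \frac{1017277}{4394080} \approx -0.23151$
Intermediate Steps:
$\frac{1341786 + 692768}{-4150174 + v} = \frac{1341786 + 692768}{-4150174 - 4637986} = \frac{2034554}{-8788160} = 2034554 \left(- \frac{1}{8788160}\right) = - \frac{1017277}{4394080}$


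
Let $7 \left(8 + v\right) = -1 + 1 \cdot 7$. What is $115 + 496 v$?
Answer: $- \frac{23995}{7} \approx -3427.9$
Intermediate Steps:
$v = - \frac{50}{7}$ ($v = -8 + \frac{-1 + 1 \cdot 7}{7} = -8 + \frac{-1 + 7}{7} = -8 + \frac{1}{7} \cdot 6 = -8 + \frac{6}{7} = - \frac{50}{7} \approx -7.1429$)
$115 + 496 v = 115 + 496 \left(- \frac{50}{7}\right) = 115 - \frac{24800}{7} = - \frac{23995}{7}$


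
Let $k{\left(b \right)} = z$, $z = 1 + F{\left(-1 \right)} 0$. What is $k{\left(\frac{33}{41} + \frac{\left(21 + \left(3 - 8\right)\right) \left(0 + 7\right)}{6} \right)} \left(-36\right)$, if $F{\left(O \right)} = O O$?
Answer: $-36$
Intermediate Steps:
$F{\left(O \right)} = O^{2}$
$z = 1$ ($z = 1 + \left(-1\right)^{2} \cdot 0 = 1 + 1 \cdot 0 = 1 + 0 = 1$)
$k{\left(b \right)} = 1$
$k{\left(\frac{33}{41} + \frac{\left(21 + \left(3 - 8\right)\right) \left(0 + 7\right)}{6} \right)} \left(-36\right) = 1 \left(-36\right) = -36$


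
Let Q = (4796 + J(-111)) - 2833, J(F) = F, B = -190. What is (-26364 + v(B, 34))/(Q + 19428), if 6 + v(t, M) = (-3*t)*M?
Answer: -699/2128 ≈ -0.32848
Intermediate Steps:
v(t, M) = -6 - 3*M*t (v(t, M) = -6 + (-3*t)*M = -6 - 3*M*t)
Q = 1852 (Q = (4796 - 111) - 2833 = 4685 - 2833 = 1852)
(-26364 + v(B, 34))/(Q + 19428) = (-26364 + (-6 - 3*34*(-190)))/(1852 + 19428) = (-26364 + (-6 + 19380))/21280 = (-26364 + 19374)*(1/21280) = -6990*1/21280 = -699/2128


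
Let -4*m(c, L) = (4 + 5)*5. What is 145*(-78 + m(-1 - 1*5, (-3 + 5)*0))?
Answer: -51765/4 ≈ -12941.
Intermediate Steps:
m(c, L) = -45/4 (m(c, L) = -(4 + 5)*5/4 = -9*5/4 = -¼*45 = -45/4)
145*(-78 + m(-1 - 1*5, (-3 + 5)*0)) = 145*(-78 - 45/4) = 145*(-357/4) = -51765/4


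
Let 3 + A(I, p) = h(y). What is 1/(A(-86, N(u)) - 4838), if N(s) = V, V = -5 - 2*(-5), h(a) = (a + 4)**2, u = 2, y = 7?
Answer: -1/4720 ≈ -0.00021186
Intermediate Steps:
h(a) = (4 + a)**2
V = 5 (V = -5 + 10 = 5)
N(s) = 5
A(I, p) = 118 (A(I, p) = -3 + (4 + 7)**2 = -3 + 11**2 = -3 + 121 = 118)
1/(A(-86, N(u)) - 4838) = 1/(118 - 4838) = 1/(-4720) = -1/4720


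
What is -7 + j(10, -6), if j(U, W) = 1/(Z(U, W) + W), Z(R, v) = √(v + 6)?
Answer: -43/6 ≈ -7.1667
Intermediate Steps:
Z(R, v) = √(6 + v)
j(U, W) = 1/(W + √(6 + W)) (j(U, W) = 1/(√(6 + W) + W) = 1/(W + √(6 + W)))
-7 + j(10, -6) = -7 + 1/(-6 + √(6 - 6)) = -7 + 1/(-6 + √0) = -7 + 1/(-6 + 0) = -7 + 1/(-6) = -7 - ⅙ = -43/6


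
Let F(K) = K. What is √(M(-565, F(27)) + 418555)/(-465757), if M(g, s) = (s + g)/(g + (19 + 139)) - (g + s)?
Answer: -√69422555323/189563099 ≈ -0.0013899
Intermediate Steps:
M(g, s) = -g - s + (g + s)/(158 + g) (M(g, s) = (g + s)/(g + 158) + (-g - s) = (g + s)/(158 + g) + (-g - s) = -g - s + (g + s)/(158 + g))
√(M(-565, F(27)) + 418555)/(-465757) = √((-1*(-565)² - 157*(-565) - 157*27 - 1*(-565)*27)/(158 - 565) + 418555)/(-465757) = √((-1*319225 + 88705 - 4239 + 15255)/(-407) + 418555)*(-1/465757) = √(-(-319225 + 88705 - 4239 + 15255)/407 + 418555)*(-1/465757) = √(-1/407*(-219504) + 418555)*(-1/465757) = √(219504/407 + 418555)*(-1/465757) = √(170571389/407)*(-1/465757) = (√69422555323/407)*(-1/465757) = -√69422555323/189563099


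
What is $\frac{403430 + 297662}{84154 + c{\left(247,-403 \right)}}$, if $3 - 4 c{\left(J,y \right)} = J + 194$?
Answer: $\frac{1402184}{168089} \approx 8.3419$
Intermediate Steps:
$c{\left(J,y \right)} = - \frac{191}{4} - \frac{J}{4}$ ($c{\left(J,y \right)} = \frac{3}{4} - \frac{J + 194}{4} = \frac{3}{4} - \frac{194 + J}{4} = \frac{3}{4} - \left(\frac{97}{2} + \frac{J}{4}\right) = - \frac{191}{4} - \frac{J}{4}$)
$\frac{403430 + 297662}{84154 + c{\left(247,-403 \right)}} = \frac{403430 + 297662}{84154 - \frac{219}{2}} = \frac{701092}{84154 - \frac{219}{2}} = \frac{701092}{\frac{168089}{2}} = 701092 \cdot \frac{2}{168089} = \frac{1402184}{168089}$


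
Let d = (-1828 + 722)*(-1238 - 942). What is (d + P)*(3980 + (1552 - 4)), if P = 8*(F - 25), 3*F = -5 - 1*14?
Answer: 39981193664/3 ≈ 1.3327e+10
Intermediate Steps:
d = 2411080 (d = -1106*(-2180) = 2411080)
F = -19/3 (F = (-5 - 1*14)/3 = (-5 - 14)/3 = (1/3)*(-19) = -19/3 ≈ -6.3333)
P = -752/3 (P = 8*(-19/3 - 25) = 8*(-94/3) = -752/3 ≈ -250.67)
(d + P)*(3980 + (1552 - 4)) = (2411080 - 752/3)*(3980 + (1552 - 4)) = 7232488*(3980 + 1548)/3 = (7232488/3)*5528 = 39981193664/3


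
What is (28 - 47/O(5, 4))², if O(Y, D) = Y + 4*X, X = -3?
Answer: 59049/49 ≈ 1205.1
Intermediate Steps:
O(Y, D) = -12 + Y (O(Y, D) = Y + 4*(-3) = Y - 12 = -12 + Y)
(28 - 47/O(5, 4))² = (28 - 47/(-12 + 5))² = (28 - 47/(-7))² = (28 - 47*(-⅐))² = (28 + 47/7)² = (243/7)² = 59049/49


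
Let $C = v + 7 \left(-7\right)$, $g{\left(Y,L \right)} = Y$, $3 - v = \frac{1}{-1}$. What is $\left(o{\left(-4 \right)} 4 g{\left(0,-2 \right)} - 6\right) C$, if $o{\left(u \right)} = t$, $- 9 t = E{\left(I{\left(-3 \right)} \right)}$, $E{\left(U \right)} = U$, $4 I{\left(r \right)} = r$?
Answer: $270$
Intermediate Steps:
$I{\left(r \right)} = \frac{r}{4}$
$v = 4$ ($v = 3 - \frac{1}{-1} = 3 - -1 = 3 + 1 = 4$)
$t = \frac{1}{12}$ ($t = - \frac{\frac{1}{4} \left(-3\right)}{9} = \left(- \frac{1}{9}\right) \left(- \frac{3}{4}\right) = \frac{1}{12} \approx 0.083333$)
$o{\left(u \right)} = \frac{1}{12}$
$C = -45$ ($C = 4 + 7 \left(-7\right) = 4 - 49 = -45$)
$\left(o{\left(-4 \right)} 4 g{\left(0,-2 \right)} - 6\right) C = \left(\frac{1}{12} \cdot 4 \cdot 0 - 6\right) \left(-45\right) = \left(\frac{1}{3} \cdot 0 - 6\right) \left(-45\right) = \left(0 - 6\right) \left(-45\right) = \left(-6\right) \left(-45\right) = 270$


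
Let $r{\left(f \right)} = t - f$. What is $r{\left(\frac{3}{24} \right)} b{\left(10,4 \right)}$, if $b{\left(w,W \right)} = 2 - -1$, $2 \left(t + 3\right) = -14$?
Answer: $- \frac{243}{8} \approx -30.375$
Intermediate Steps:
$t = -10$ ($t = -3 + \frac{1}{2} \left(-14\right) = -3 - 7 = -10$)
$b{\left(w,W \right)} = 3$ ($b{\left(w,W \right)} = 2 + 1 = 3$)
$r{\left(f \right)} = -10 - f$
$r{\left(\frac{3}{24} \right)} b{\left(10,4 \right)} = \left(-10 - \frac{3}{24}\right) 3 = \left(-10 - 3 \cdot \frac{1}{24}\right) 3 = \left(-10 - \frac{1}{8}\right) 3 = \left(- \frac{81}{8}\right) 3 = - \frac{243}{8}$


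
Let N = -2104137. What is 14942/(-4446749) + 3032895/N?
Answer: -4505987607803/3118856366871 ≈ -1.4448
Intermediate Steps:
14942/(-4446749) + 3032895/N = 14942/(-4446749) + 3032895/(-2104137) = 14942*(-1/4446749) + 3032895*(-1/2104137) = -14942/4446749 - 1010965/701379 = -4505987607803/3118856366871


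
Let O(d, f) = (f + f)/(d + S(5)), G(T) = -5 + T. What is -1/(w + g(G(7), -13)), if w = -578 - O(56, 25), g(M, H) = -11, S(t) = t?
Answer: 61/35979 ≈ 0.0016954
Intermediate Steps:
O(d, f) = 2*f/(5 + d) (O(d, f) = (f + f)/(d + 5) = (2*f)/(5 + d) = 2*f/(5 + d))
w = -35308/61 (w = -578 - 2*25/(5 + 56) = -578 - 2*25/61 = -578 - 1*50/61 = -578 - 50/61 = -35308/61 ≈ -578.82)
-1/(w + g(G(7), -13)) = -1/(-35308/61 - 11) = -1/(-35979/61) = -1*(-61/35979) = 61/35979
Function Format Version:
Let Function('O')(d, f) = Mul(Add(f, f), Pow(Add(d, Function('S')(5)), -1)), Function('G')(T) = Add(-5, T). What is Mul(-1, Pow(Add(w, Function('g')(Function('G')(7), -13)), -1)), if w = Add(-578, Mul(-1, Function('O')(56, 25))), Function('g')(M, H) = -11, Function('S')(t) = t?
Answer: Rational(61, 35979) ≈ 0.0016954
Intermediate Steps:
Function('O')(d, f) = Mul(2, f, Pow(Add(5, d), -1)) (Function('O')(d, f) = Mul(Add(f, f), Pow(Add(d, 5), -1)) = Mul(Mul(2, f), Pow(Add(5, d), -1)) = Mul(2, f, Pow(Add(5, d), -1)))
w = Rational(-35308, 61) (w = Add(-578, Mul(-1, Mul(2, 25, Pow(Add(5, 56), -1)))) = Add(-578, Mul(-1, Mul(2, 25, Pow(61, -1)))) = Add(-578, Mul(-1, Mul(2, 25, Rational(1, 61)))) = Add(-578, Mul(-1, Rational(50, 61))) = Add(-578, Rational(-50, 61)) = Rational(-35308, 61) ≈ -578.82)
Mul(-1, Pow(Add(w, Function('g')(Function('G')(7), -13)), -1)) = Mul(-1, Pow(Add(Rational(-35308, 61), -11), -1)) = Mul(-1, Pow(Rational(-35979, 61), -1)) = Mul(-1, Rational(-61, 35979)) = Rational(61, 35979)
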